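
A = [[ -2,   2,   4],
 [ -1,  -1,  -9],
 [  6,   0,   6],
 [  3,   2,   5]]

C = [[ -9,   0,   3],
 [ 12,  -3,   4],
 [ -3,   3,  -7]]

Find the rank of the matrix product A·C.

2

First compute AC:
[[ 30,   6, -26],
 [ 24, -24,  56],
 [-72,  18, -24],
 [-18,   9, -18]]
Now row reduce the product.
R2 ← R2 − (4/5)·R1: [0, -144/5, 384/5]
R3 ← R3 + (12/5)·R1: [0, 162/5, -432/5]
R4 ← R4 + (3/5)·R1: [0, 63/5, -168/5]
R3 ← R3 + (9/8)·R2: [0, 0, 0]
R4 ← R4 + (7/16)·R2: [0, 0, 0]
2 nonzero rows, so rank(AC) = 2.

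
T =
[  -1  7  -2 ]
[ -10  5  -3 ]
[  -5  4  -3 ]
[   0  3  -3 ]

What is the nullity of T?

0

Row reduce to echelon form.
R2 ← R2 − (10)·R1: [0, -65, 17]
R3 ← R3 − (5)·R1: [0, -31, 7]
R3 ← R3 − (31/65)·R2: [0, 0, -72/65]
R4 ← R4 + (3/65)·R2: [0, 0, -144/65]
R4 ← R4 − (2)·R3: [0, 0, 0]
3 nonzero rows, so rank(T) = 3.
T has 3 columns; by rank–nullity, nullity = 3 − 3 = 0.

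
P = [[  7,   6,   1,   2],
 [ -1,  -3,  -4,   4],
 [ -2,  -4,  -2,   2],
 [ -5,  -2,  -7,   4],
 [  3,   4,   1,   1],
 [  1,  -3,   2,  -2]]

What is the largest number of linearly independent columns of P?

Row reduce to echelon form.
R2 ← R2 + (1/7)·R1: [0, -15/7, -27/7, 30/7]
R3 ← R3 + (2/7)·R1: [0, -16/7, -12/7, 18/7]
R4 ← R4 + (5/7)·R1: [0, 16/7, -44/7, 38/7]
R5 ← R5 − (3/7)·R1: [0, 10/7, 4/7, 1/7]
R6 ← R6 − (1/7)·R1: [0, -27/7, 13/7, -16/7]
R3 ← R3 − (16/15)·R2: [0, 0, 12/5, -2]
R4 ← R4 + (16/15)·R2: [0, 0, -52/5, 10]
R5 ← R5 + (2/3)·R2: [0, 0, -2, 3]
R6 ← R6 − (9/5)·R2: [0, 0, 44/5, -10]
R4 ← R4 + (13/3)·R3: [0, 0, 0, 4/3]
R5 ← R5 + (5/6)·R3: [0, 0, 0, 4/3]
R6 ← R6 − (11/3)·R3: [0, 0, 0, -8/3]
R5 ← R5 − R4: [0, 0, 0, 0]
R6 ← R6 + (2)·R4: [0, 0, 0, 0]
Echelon form has 4 nonzero rows, so rank(P) = 4.
The rank gives the maximum number of linearly independent columns: 4.

4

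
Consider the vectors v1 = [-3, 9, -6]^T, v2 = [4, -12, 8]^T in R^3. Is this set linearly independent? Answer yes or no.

no

Form the matrix with these vectors as rows and row reduce.
R2 ← R2 + (4/3)·R1: [0, 0, 0]
1 nonzero row, so the 2 vectors span a space of dimension 1.
Since 1 < 2, the vectors are linearly dependent.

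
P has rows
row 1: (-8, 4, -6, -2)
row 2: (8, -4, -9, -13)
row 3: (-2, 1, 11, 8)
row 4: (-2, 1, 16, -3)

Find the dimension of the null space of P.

1

Row reduce to echelon form.
R2 ← R2 + R1: [0, 0, -15, -15]
R3 ← R3 − (1/4)·R1: [0, 0, 25/2, 17/2]
R4 ← R4 − (1/4)·R1: [0, 0, 35/2, -5/2]
R3 ← R3 + (5/6)·R2: [0, 0, 0, -4]
R4 ← R4 + (7/6)·R2: [0, 0, 0, -20]
R4 ← R4 − (5)·R3: [0, 0, 0, 0]
3 nonzero rows, so rank(P) = 3.
P has 4 columns; by rank–nullity, nullity = 4 − 3 = 1.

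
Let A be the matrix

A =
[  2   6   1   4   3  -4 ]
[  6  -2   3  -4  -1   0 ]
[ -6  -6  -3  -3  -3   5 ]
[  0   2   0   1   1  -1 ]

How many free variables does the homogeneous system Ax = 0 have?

3

Row reduce to echelon form.
R2 ← R2 − (3)·R1: [0, -20, 0, -16, -10, 12]
R3 ← R3 + (3)·R1: [0, 12, 0, 9, 6, -7]
R3 ← R3 + (3/5)·R2: [0, 0, 0, -3/5, 0, 1/5]
R4 ← R4 + (1/10)·R2: [0, 0, 0, -3/5, 0, 1/5]
R4 ← R4 − R3: [0, 0, 0, 0, 0, 0]
3 nonzero rows, so rank(A) = 3.
A has 6 columns; by rank–nullity, nullity = 6 − 3 = 3.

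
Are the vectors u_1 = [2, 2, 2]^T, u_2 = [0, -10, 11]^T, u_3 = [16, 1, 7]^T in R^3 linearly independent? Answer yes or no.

yes

Form the matrix with these vectors as rows and row reduce.
R3 ← R3 − (8)·R1: [0, -15, -9]
R3 ← R3 − (3/2)·R2: [0, 0, -51/2]
3 nonzero rows, so the 3 vectors span a space of dimension 3.
Since 3 = 3, the vectors are linearly independent.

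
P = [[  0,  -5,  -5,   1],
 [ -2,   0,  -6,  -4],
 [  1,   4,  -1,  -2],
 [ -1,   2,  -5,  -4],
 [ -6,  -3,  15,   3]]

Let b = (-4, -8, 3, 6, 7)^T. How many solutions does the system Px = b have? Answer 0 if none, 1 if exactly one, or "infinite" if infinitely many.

Row reduce the augmented matrix [P | b].
Swap R1 ↔ R2
R3 ← R3 + (1/2)·R1: [0, 4, -4, -4, -1]
R4 ← R4 − (1/2)·R1: [0, 2, -2, -2, 10]
R5 ← R5 − (3)·R1: [0, -3, 33, 15, 31]
R3 ← R3 + (4/5)·R2: [0, 0, -8, -16/5, -21/5]
R4 ← R4 + (2/5)·R2: [0, 0, -4, -8/5, 42/5]
R5 ← R5 − (3/5)·R2: [0, 0, 36, 72/5, 167/5]
R4 ← R4 − (1/2)·R3: [0, 0, 0, 0, 21/2]
R5 ← R5 + (9/2)·R3: [0, 0, 0, 0, 29/2]
R5 ← R5 − (29/21)·R4: [0, 0, 0, 0, 0]
The echelon form has 4 nonzero rows; the last pivot sits in the augmented column, so rank(P) = 3 but rank([P|b]) = 4.
Since the ranks differ, the system is inconsistent.
It has no solutions.

0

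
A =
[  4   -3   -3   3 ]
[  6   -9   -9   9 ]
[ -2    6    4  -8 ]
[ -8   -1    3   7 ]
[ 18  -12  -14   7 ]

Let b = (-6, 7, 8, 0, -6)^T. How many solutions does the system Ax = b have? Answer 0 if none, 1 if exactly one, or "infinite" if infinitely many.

Row reduce the augmented matrix [A | b].
R2 ← R2 − (3/2)·R1: [0, -9/2, -9/2, 9/2, 16]
R3 ← R3 + (1/2)·R1: [0, 9/2, 5/2, -13/2, 5]
R4 ← R4 + (2)·R1: [0, -7, -3, 13, -12]
R5 ← R5 − (9/2)·R1: [0, 3/2, -1/2, -13/2, 21]
R3 ← R3 + R2: [0, 0, -2, -2, 21]
R4 ← R4 − (14/9)·R2: [0, 0, 4, 6, -332/9]
R5 ← R5 + (1/3)·R2: [0, 0, -2, -5, 79/3]
R4 ← R4 + (2)·R3: [0, 0, 0, 2, 46/9]
R5 ← R5 − R3: [0, 0, 0, -3, 16/3]
R5 ← R5 + (3/2)·R4: [0, 0, 0, 0, 13]
The echelon form has 5 nonzero rows; the last pivot sits in the augmented column, so rank(A) = 4 but rank([A|b]) = 5.
Since the ranks differ, the system is inconsistent.
It has no solutions.

0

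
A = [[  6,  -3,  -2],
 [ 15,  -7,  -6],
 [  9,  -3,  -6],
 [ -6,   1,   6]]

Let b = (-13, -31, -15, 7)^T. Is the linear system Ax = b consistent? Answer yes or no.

yes

Row reduce the augmented matrix [A | b].
R2 ← R2 − (5/2)·R1: [0, 1/2, -1, 3/2]
R3 ← R3 − (3/2)·R1: [0, 3/2, -3, 9/2]
R4 ← R4 + R1: [0, -2, 4, -6]
R3 ← R3 − (3)·R2: [0, 0, 0, 0]
R4 ← R4 + (4)·R2: [0, 0, 0, 0]
The echelon form has 2 nonzero rows, and every pivot lies in the first 3 columns, so rank(A) = rank([A|b]) = 2.
The system is consistent.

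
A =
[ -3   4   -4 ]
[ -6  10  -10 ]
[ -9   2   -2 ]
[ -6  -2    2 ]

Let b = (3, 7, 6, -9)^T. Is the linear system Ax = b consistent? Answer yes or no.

Row reduce the augmented matrix [A | b].
R2 ← R2 − (2)·R1: [0, 2, -2, 1]
R3 ← R3 − (3)·R1: [0, -10, 10, -3]
R4 ← R4 − (2)·R1: [0, -10, 10, -15]
R3 ← R3 + (5)·R2: [0, 0, 0, 2]
R4 ← R4 + (5)·R2: [0, 0, 0, -10]
R4 ← R4 + (5)·R3: [0, 0, 0, 0]
The echelon form has 3 nonzero rows; the last pivot sits in the augmented column, so rank(A) = 2 but rank([A|b]) = 3.
Since the ranks differ, the system is inconsistent.

no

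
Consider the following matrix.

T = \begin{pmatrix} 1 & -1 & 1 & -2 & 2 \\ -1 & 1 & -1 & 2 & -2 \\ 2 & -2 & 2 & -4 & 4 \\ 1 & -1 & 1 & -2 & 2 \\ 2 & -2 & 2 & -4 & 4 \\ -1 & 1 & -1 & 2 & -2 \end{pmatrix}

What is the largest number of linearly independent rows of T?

1

Row reduce to echelon form.
R2 ← R2 + R1: [0, 0, 0, 0, 0]
R3 ← R3 − (2)·R1: [0, 0, 0, 0, 0]
R4 ← R4 − R1: [0, 0, 0, 0, 0]
R5 ← R5 − (2)·R1: [0, 0, 0, 0, 0]
R6 ← R6 + R1: [0, 0, 0, 0, 0]
Echelon form has 1 nonzero row, so rank(T) = 1.
The rank gives the maximum number of linearly independent rows: 1.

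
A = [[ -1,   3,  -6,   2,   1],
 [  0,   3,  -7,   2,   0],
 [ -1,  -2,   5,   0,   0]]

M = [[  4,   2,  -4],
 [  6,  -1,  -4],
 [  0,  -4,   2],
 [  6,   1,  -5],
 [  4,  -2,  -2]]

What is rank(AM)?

First compute AM:
[[ 30,  19, -32],
 [ 30,  27, -36],
 [-16, -20,  22]]
Now row reduce the product.
R2 ← R2 − R1: [0, 8, -4]
R3 ← R3 + (8/15)·R1: [0, -148/15, 74/15]
R3 ← R3 + (37/30)·R2: [0, 0, 0]
2 nonzero rows, so rank(AM) = 2.

2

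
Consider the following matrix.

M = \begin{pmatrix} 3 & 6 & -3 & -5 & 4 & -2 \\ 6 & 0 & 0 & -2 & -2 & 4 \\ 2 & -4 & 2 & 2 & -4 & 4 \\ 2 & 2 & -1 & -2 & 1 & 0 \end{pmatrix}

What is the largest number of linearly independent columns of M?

Row reduce to echelon form.
R2 ← R2 − (2)·R1: [0, -12, 6, 8, -10, 8]
R3 ← R3 − (2/3)·R1: [0, -8, 4, 16/3, -20/3, 16/3]
R4 ← R4 − (2/3)·R1: [0, -2, 1, 4/3, -5/3, 4/3]
R3 ← R3 − (2/3)·R2: [0, 0, 0, 0, 0, 0]
R4 ← R4 − (1/6)·R2: [0, 0, 0, 0, 0, 0]
Echelon form has 2 nonzero rows, so rank(M) = 2.
The rank gives the maximum number of linearly independent columns: 2.

2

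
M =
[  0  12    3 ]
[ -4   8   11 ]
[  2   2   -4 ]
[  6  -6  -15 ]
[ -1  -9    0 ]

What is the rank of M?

2

Row reduce to echelon form.
Swap R1 ↔ R2
R3 ← R3 + (1/2)·R1: [0, 6, 3/2]
R4 ← R4 + (3/2)·R1: [0, 6, 3/2]
R5 ← R5 − (1/4)·R1: [0, -11, -11/4]
R3 ← R3 − (1/2)·R2: [0, 0, 0]
R4 ← R4 − (1/2)·R2: [0, 0, 0]
R5 ← R5 + (11/12)·R2: [0, 0, 0]
Echelon form has 2 nonzero rows, so rank(M) = 2.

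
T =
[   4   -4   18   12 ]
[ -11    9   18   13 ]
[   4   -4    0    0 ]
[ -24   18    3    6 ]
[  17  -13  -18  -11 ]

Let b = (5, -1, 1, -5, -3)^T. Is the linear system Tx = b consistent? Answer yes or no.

no

Row reduce the augmented matrix [T | b].
R2 ← R2 + (11/4)·R1: [0, -2, 135/2, 46, 51/4]
R3 ← R3 − R1: [0, 0, -18, -12, -4]
R4 ← R4 + (6)·R1: [0, -6, 111, 78, 25]
R5 ← R5 − (17/4)·R1: [0, 4, -189/2, -62, -97/4]
R4 ← R4 − (3)·R2: [0, 0, -183/2, -60, -53/4]
R5 ← R5 + (2)·R2: [0, 0, 81/2, 30, 5/4]
R4 ← R4 − (61/12)·R3: [0, 0, 0, 1, 85/12]
R5 ← R5 + (9/4)·R3: [0, 0, 0, 3, -31/4]
R5 ← R5 − (3)·R4: [0, 0, 0, 0, -29]
The echelon form has 5 nonzero rows; the last pivot sits in the augmented column, so rank(T) = 4 but rank([T|b]) = 5.
Since the ranks differ, the system is inconsistent.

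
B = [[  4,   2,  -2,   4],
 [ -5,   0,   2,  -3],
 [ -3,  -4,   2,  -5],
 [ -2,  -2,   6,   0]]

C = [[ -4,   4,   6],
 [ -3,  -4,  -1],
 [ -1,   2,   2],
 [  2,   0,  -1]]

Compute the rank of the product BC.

First compute BC:
[[-12,   4,  14],
 [ 12, -16, -23],
 [ 12,   8,  -5],
 [  8,  12,   2]]
Now row reduce the product.
R2 ← R2 + R1: [0, -12, -9]
R3 ← R3 + R1: [0, 12, 9]
R4 ← R4 + (2/3)·R1: [0, 44/3, 34/3]
R3 ← R3 + R2: [0, 0, 0]
R4 ← R4 + (11/9)·R2: [0, 0, 1/3]
Swap R3 ↔ R4
3 nonzero rows, so rank(BC) = 3.

3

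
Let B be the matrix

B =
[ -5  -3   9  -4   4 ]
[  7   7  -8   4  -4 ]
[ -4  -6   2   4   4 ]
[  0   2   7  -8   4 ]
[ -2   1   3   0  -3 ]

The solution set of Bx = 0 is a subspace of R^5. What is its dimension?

0

Row reduce to echelon form.
R2 ← R2 + (7/5)·R1: [0, 14/5, 23/5, -8/5, 8/5]
R3 ← R3 − (4/5)·R1: [0, -18/5, -26/5, 36/5, 4/5]
R5 ← R5 − (2/5)·R1: [0, 11/5, -3/5, 8/5, -23/5]
R3 ← R3 + (9/7)·R2: [0, 0, 5/7, 36/7, 20/7]
R4 ← R4 − (5/7)·R2: [0, 0, 26/7, -48/7, 20/7]
R5 ← R5 − (11/14)·R2: [0, 0, -59/14, 20/7, -41/7]
R4 ← R4 − (26/5)·R3: [0, 0, 0, -168/5, -12]
R5 ← R5 + (59/10)·R3: [0, 0, 0, 166/5, 11]
R5 ← R5 + (83/84)·R4: [0, 0, 0, 0, -6/7]
5 nonzero rows, so rank(B) = 5.
B has 5 columns; by rank–nullity, nullity = 5 − 5 = 0.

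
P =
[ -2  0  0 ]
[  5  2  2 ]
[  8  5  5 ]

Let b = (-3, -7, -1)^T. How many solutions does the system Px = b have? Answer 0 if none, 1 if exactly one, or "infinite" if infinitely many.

Row reduce the augmented matrix [P | b].
R2 ← R2 + (5/2)·R1: [0, 2, 2, -29/2]
R3 ← R3 + (4)·R1: [0, 5, 5, -13]
R3 ← R3 − (5/2)·R2: [0, 0, 0, 93/4]
The echelon form has 3 nonzero rows; the last pivot sits in the augmented column, so rank(P) = 2 but rank([P|b]) = 3.
Since the ranks differ, the system is inconsistent.
It has no solutions.

0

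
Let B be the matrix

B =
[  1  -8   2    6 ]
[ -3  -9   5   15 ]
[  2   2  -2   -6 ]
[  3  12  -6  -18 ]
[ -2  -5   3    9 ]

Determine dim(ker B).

2

Row reduce to echelon form.
R2 ← R2 + (3)·R1: [0, -33, 11, 33]
R3 ← R3 − (2)·R1: [0, 18, -6, -18]
R4 ← R4 − (3)·R1: [0, 36, -12, -36]
R5 ← R5 + (2)·R1: [0, -21, 7, 21]
R3 ← R3 + (6/11)·R2: [0, 0, 0, 0]
R4 ← R4 + (12/11)·R2: [0, 0, 0, 0]
R5 ← R5 − (7/11)·R2: [0, 0, 0, 0]
2 nonzero rows, so rank(B) = 2.
B has 4 columns; by rank–nullity, nullity = 4 − 2 = 2.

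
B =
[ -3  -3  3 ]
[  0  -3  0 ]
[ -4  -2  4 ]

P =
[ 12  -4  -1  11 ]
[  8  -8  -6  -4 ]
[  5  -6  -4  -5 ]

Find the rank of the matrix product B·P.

2

First compute BP:
[[-45,  18,   9, -36],
 [-24,  24,  18,  12],
 [-44,   8,   0, -56]]
Now row reduce the product.
R2 ← R2 − (8/15)·R1: [0, 72/5, 66/5, 156/5]
R3 ← R3 − (44/45)·R1: [0, -48/5, -44/5, -104/5]
R3 ← R3 + (2/3)·R2: [0, 0, 0, 0]
2 nonzero rows, so rank(BP) = 2.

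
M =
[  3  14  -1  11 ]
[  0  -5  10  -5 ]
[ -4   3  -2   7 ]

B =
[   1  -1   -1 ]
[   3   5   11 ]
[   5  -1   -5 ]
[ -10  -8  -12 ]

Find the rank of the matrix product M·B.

3

First compute MB:
[[-70, -20,  24],
 [ 85,   5, -45],
 [-75, -35, -37]]
Now row reduce the product.
R2 ← R2 + (17/14)·R1: [0, -135/7, -111/7]
R3 ← R3 − (15/14)·R1: [0, -95/7, -439/7]
R3 ← R3 − (19/27)·R2: [0, 0, -464/9]
3 nonzero rows, so rank(MB) = 3.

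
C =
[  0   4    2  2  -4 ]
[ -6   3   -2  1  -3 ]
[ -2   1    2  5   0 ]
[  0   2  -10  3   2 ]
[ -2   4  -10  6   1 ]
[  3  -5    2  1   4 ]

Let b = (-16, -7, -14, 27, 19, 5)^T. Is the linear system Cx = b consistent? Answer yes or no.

yes

Row reduce the augmented matrix [C | b].
Swap R1 ↔ R2
R3 ← R3 − (1/3)·R1: [0, 0, 8/3, 14/3, 1, -35/3]
R5 ← R5 − (1/3)·R1: [0, 3, -28/3, 17/3, 2, 64/3]
R6 ← R6 + (1/2)·R1: [0, -7/2, 1, 3/2, 5/2, 3/2]
R4 ← R4 − (1/2)·R2: [0, 0, -11, 2, 4, 35]
R5 ← R5 − (3/4)·R2: [0, 0, -65/6, 25/6, 5, 100/3]
R6 ← R6 + (7/8)·R2: [0, 0, 11/4, 13/4, -1, -25/2]
R4 ← R4 + (33/8)·R3: [0, 0, 0, 85/4, 65/8, -105/8]
R5 ← R5 + (65/16)·R3: [0, 0, 0, 185/8, 145/16, -225/16]
R6 ← R6 − (33/32)·R3: [0, 0, 0, -25/16, -65/32, -15/32]
R5 ← R5 − (37/34)·R4: [0, 0, 0, 0, 15/68, 15/68]
R6 ← R6 + (5/68)·R4: [0, 0, 0, 0, -195/136, -195/136]
R6 ← R6 + (13/2)·R5: [0, 0, 0, 0, 0, 0]
The echelon form has 5 nonzero rows, and every pivot lies in the first 5 columns, so rank(C) = rank([C|b]) = 5.
The system is consistent.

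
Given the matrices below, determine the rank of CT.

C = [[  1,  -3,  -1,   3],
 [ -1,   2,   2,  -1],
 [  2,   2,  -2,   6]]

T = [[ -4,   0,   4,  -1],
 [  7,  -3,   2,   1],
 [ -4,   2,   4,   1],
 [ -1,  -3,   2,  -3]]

3

First compute CT:
[[-24,  -2,   0, -14],
 [ 11,   1,   6,   8],
 [  8, -28,  16, -20]]
Now row reduce the product.
R2 ← R2 + (11/24)·R1: [0, 1/12, 6, 19/12]
R3 ← R3 + (1/3)·R1: [0, -86/3, 16, -74/3]
R3 ← R3 + (344)·R2: [0, 0, 2080, 520]
3 nonzero rows, so rank(CT) = 3.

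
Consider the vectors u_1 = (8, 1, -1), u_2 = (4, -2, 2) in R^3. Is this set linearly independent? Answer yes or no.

Form the matrix with these vectors as rows and row reduce.
R2 ← R2 − (1/2)·R1: [0, -5/2, 5/2]
2 nonzero rows, so the 2 vectors span a space of dimension 2.
Since 2 = 2, the vectors are linearly independent.

yes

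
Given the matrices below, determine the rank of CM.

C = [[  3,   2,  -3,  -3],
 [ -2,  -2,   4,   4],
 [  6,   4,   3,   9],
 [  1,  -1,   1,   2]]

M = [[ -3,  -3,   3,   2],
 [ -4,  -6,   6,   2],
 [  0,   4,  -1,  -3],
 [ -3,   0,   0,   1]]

First compute CM:
[[ -8, -33,  24,  16],
 [  2,  34, -22, -16],
 [-61, -30,  39,  20],
 [ -5,   7,  -4,  -1]]
Now row reduce the product.
R2 ← R2 + (1/4)·R1: [0, 103/4, -16, -12]
R3 ← R3 − (61/8)·R1: [0, 1773/8, -144, -102]
R4 ← R4 − (5/8)·R1: [0, 221/8, -19, -11]
R3 ← R3 − (1773/206)·R2: [0, 0, -648/103, 132/103]
R4 ← R4 − (221/206)·R2: [0, 0, -189/103, 193/103]
R4 ← R4 − (7/24)·R3: [0, 0, 0, 3/2]
4 nonzero rows, so rank(CM) = 4.

4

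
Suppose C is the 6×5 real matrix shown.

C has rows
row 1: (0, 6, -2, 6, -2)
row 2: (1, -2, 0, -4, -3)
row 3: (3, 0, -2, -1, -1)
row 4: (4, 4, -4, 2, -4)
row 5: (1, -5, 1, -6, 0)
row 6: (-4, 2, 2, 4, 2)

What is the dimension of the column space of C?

3

Row reduce to echelon form.
Swap R1 ↔ R2
R3 ← R3 − (3)·R1: [0, 6, -2, 11, 8]
R4 ← R4 − (4)·R1: [0, 12, -4, 18, 8]
R5 ← R5 − R1: [0, -3, 1, -2, 3]
R6 ← R6 + (4)·R1: [0, -6, 2, -12, -10]
R3 ← R3 − R2: [0, 0, 0, 5, 10]
R4 ← R4 − (2)·R2: [0, 0, 0, 6, 12]
R5 ← R5 + (1/2)·R2: [0, 0, 0, 1, 2]
R6 ← R6 + R2: [0, 0, 0, -6, -12]
R4 ← R4 − (6/5)·R3: [0, 0, 0, 0, 0]
R5 ← R5 − (1/5)·R3: [0, 0, 0, 0, 0]
R6 ← R6 + (6/5)·R3: [0, 0, 0, 0, 0]
Echelon form has 3 nonzero rows, so rank(C) = 3.
The column space has dimension equal to the rank: 3.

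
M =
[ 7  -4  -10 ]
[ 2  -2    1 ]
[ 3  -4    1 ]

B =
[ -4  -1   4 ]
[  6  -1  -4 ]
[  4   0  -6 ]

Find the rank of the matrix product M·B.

3

First compute MB:
[[-92,  -3, 104],
 [-16,   0,  10],
 [-32,   1,  22]]
Now row reduce the product.
R2 ← R2 − (4/23)·R1: [0, 12/23, -186/23]
R3 ← R3 − (8/23)·R1: [0, 47/23, -326/23]
R3 ← R3 − (47/12)·R2: [0, 0, 35/2]
3 nonzero rows, so rank(MB) = 3.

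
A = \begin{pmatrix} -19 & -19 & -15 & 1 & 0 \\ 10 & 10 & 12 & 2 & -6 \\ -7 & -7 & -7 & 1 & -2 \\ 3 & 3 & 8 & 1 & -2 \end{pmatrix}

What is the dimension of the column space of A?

3

Row reduce to echelon form.
R2 ← R2 + (10/19)·R1: [0, 0, 78/19, 48/19, -6]
R3 ← R3 − (7/19)·R1: [0, 0, -28/19, 12/19, -2]
R4 ← R4 + (3/19)·R1: [0, 0, 107/19, 22/19, -2]
R3 ← R3 + (14/39)·R2: [0, 0, 0, 20/13, -54/13]
R4 ← R4 − (107/78)·R2: [0, 0, 0, -30/13, 81/13]
R4 ← R4 + (3/2)·R3: [0, 0, 0, 0, 0]
Echelon form has 3 nonzero rows, so rank(A) = 3.
The column space has dimension equal to the rank: 3.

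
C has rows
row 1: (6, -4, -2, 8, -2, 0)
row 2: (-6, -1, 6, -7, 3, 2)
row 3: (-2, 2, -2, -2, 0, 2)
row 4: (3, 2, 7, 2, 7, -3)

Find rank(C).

Row reduce to echelon form.
R2 ← R2 + R1: [0, -5, 4, 1, 1, 2]
R3 ← R3 + (1/3)·R1: [0, 2/3, -8/3, 2/3, -2/3, 2]
R4 ← R4 − (1/2)·R1: [0, 4, 8, -2, 8, -3]
R3 ← R3 + (2/15)·R2: [0, 0, -32/15, 4/5, -8/15, 34/15]
R4 ← R4 + (4/5)·R2: [0, 0, 56/5, -6/5, 44/5, -7/5]
R4 ← R4 + (21/4)·R3: [0, 0, 0, 3, 6, 21/2]
Echelon form has 4 nonzero rows, so rank(C) = 4.

4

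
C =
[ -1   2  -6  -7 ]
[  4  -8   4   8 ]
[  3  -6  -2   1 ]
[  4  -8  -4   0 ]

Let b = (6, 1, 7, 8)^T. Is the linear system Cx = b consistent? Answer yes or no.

no

Row reduce the augmented matrix [C | b].
R2 ← R2 + (4)·R1: [0, 0, -20, -20, 25]
R3 ← R3 + (3)·R1: [0, 0, -20, -20, 25]
R4 ← R4 + (4)·R1: [0, 0, -28, -28, 32]
R3 ← R3 − R2: [0, 0, 0, 0, 0]
R4 ← R4 − (7/5)·R2: [0, 0, 0, 0, -3]
Swap R3 ↔ R4
The echelon form has 3 nonzero rows; the last pivot sits in the augmented column, so rank(C) = 2 but rank([C|b]) = 3.
Since the ranks differ, the system is inconsistent.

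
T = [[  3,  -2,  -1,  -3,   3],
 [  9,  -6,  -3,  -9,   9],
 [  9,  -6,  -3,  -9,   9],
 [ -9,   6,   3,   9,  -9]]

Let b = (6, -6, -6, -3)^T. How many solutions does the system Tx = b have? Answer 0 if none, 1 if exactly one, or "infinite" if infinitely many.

0

Row reduce the augmented matrix [T | b].
R2 ← R2 − (3)·R1: [0, 0, 0, 0, 0, -24]
R3 ← R3 − (3)·R1: [0, 0, 0, 0, 0, -24]
R4 ← R4 + (3)·R1: [0, 0, 0, 0, 0, 15]
R3 ← R3 − R2: [0, 0, 0, 0, 0, 0]
R4 ← R4 + (5/8)·R2: [0, 0, 0, 0, 0, 0]
The echelon form has 2 nonzero rows; the last pivot sits in the augmented column, so rank(T) = 1 but rank([T|b]) = 2.
Since the ranks differ, the system is inconsistent.
It has no solutions.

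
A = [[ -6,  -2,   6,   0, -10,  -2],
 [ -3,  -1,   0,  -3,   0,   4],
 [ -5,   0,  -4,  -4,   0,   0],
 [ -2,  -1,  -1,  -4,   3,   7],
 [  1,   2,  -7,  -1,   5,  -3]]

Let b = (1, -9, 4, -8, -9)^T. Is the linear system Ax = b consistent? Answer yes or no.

Row reduce the augmented matrix [A | b].
R2 ← R2 − (1/2)·R1: [0, 0, -3, -3, 5, 5, -19/2]
R3 ← R3 − (5/6)·R1: [0, 5/3, -9, -4, 25/3, 5/3, 19/6]
R4 ← R4 − (1/3)·R1: [0, -1/3, -3, -4, 19/3, 23/3, -25/3]
R5 ← R5 + (1/6)·R1: [0, 5/3, -6, -1, 10/3, -10/3, -53/6]
Swap R2 ↔ R3
R4 ← R4 + (1/5)·R2: [0, 0, -24/5, -24/5, 8, 8, -77/10]
R5 ← R5 − R2: [0, 0, 3, 3, -5, -5, -12]
R4 ← R4 − (8/5)·R3: [0, 0, 0, 0, 0, 0, 15/2]
R5 ← R5 + R3: [0, 0, 0, 0, 0, 0, -43/2]
R5 ← R5 + (43/15)·R4: [0, 0, 0, 0, 0, 0, 0]
The echelon form has 4 nonzero rows; the last pivot sits in the augmented column, so rank(A) = 3 but rank([A|b]) = 4.
Since the ranks differ, the system is inconsistent.

no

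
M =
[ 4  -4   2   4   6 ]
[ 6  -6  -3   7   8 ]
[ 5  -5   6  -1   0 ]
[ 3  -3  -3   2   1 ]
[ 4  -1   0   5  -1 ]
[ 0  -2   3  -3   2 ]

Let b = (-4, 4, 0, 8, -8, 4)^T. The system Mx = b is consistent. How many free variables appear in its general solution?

0

Row reduce the augmented matrix [M | b].
R2 ← R2 − (3/2)·R1: [0, 0, -6, 1, -1, 10]
R3 ← R3 − (5/4)·R1: [0, 0, 7/2, -6, -15/2, 5]
R4 ← R4 − (3/4)·R1: [0, 0, -9/2, -1, -7/2, 11]
R5 ← R5 − R1: [0, 3, -2, 1, -7, -4]
Swap R2 ↔ R5
R6 ← R6 + (2/3)·R2: [0, 0, 5/3, -7/3, -8/3, 4/3]
R4 ← R4 + (9/7)·R3: [0, 0, 0, -61/7, -92/7, 122/7]
R5 ← R5 + (12/7)·R3: [0, 0, 0, -65/7, -97/7, 130/7]
R6 ← R6 − (10/21)·R3: [0, 0, 0, 11/21, 19/21, -22/21]
R5 ← R5 − (65/61)·R4: [0, 0, 0, 0, 9/61, 0]
R6 ← R6 + (11/183)·R4: [0, 0, 0, 0, 7/61, 0]
R6 ← R6 − (7/9)·R5: [0, 0, 0, 0, 0, 0]
The echelon form has 5 nonzero rows, and every pivot lies in the first 5 columns, so rank(M) = rank([M|b]) = 5.
The system is consistent.
Free variables = (unknowns) − (rank) = 5 − 5 = 0.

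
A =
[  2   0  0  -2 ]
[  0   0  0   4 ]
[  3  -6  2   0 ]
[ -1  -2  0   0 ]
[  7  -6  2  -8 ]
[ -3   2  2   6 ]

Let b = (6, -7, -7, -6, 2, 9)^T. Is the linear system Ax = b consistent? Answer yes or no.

no

Row reduce the augmented matrix [A | b].
R3 ← R3 − (3/2)·R1: [0, -6, 2, 3, -16]
R4 ← R4 + (1/2)·R1: [0, -2, 0, -1, -3]
R5 ← R5 − (7/2)·R1: [0, -6, 2, -1, -19]
R6 ← R6 + (3/2)·R1: [0, 2, 2, 3, 18]
Swap R2 ↔ R3
R4 ← R4 − (1/3)·R2: [0, 0, -2/3, -2, 7/3]
R5 ← R5 − R2: [0, 0, 0, -4, -3]
R6 ← R6 + (1/3)·R2: [0, 0, 8/3, 4, 38/3]
Swap R3 ↔ R4
R6 ← R6 + (4)·R3: [0, 0, 0, -4, 22]
R5 ← R5 + R4: [0, 0, 0, 0, -10]
R6 ← R6 + R4: [0, 0, 0, 0, 15]
R6 ← R6 + (3/2)·R5: [0, 0, 0, 0, 0]
The echelon form has 5 nonzero rows; the last pivot sits in the augmented column, so rank(A) = 4 but rank([A|b]) = 5.
Since the ranks differ, the system is inconsistent.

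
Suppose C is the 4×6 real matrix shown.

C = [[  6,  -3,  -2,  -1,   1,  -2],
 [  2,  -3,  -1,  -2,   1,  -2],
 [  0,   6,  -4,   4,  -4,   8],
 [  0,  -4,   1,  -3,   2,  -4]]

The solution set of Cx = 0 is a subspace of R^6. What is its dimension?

3

Row reduce to echelon form.
R2 ← R2 − (1/3)·R1: [0, -2, -1/3, -5/3, 2/3, -4/3]
R3 ← R3 + (3)·R2: [0, 0, -5, -1, -2, 4]
R4 ← R4 − (2)·R2: [0, 0, 5/3, 1/3, 2/3, -4/3]
R4 ← R4 + (1/3)·R3: [0, 0, 0, 0, 0, 0]
3 nonzero rows, so rank(C) = 3.
C has 6 columns; by rank–nullity, nullity = 6 − 3 = 3.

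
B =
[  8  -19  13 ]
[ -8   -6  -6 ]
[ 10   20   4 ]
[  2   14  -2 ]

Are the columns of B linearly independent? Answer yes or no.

no

Row reduce B to echelon form.
R2 ← R2 + R1: [0, -25, 7]
R3 ← R3 − (5/4)·R1: [0, 175/4, -49/4]
R4 ← R4 − (1/4)·R1: [0, 75/4, -21/4]
R3 ← R3 + (7/4)·R2: [0, 0, 0]
R4 ← R4 + (3/4)·R2: [0, 0, 0]
2 pivots among 3 columns.
Only 2 < 3 pivot columns, so the columns are linearly dependent.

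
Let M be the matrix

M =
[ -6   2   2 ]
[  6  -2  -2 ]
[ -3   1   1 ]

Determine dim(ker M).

2

Row reduce to echelon form.
R2 ← R2 + R1: [0, 0, 0]
R3 ← R3 − (1/2)·R1: [0, 0, 0]
1 nonzero row, so rank(M) = 1.
M has 3 columns; by rank–nullity, nullity = 3 − 1 = 2.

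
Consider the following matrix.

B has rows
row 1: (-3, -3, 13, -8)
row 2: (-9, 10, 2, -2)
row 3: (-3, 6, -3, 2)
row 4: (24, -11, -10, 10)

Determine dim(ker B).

0

Row reduce to echelon form.
R2 ← R2 − (3)·R1: [0, 19, -37, 22]
R3 ← R3 − R1: [0, 9, -16, 10]
R4 ← R4 + (8)·R1: [0, -35, 94, -54]
R3 ← R3 − (9/19)·R2: [0, 0, 29/19, -8/19]
R4 ← R4 + (35/19)·R2: [0, 0, 491/19, -256/19]
R4 ← R4 − (491/29)·R3: [0, 0, 0, -184/29]
4 nonzero rows, so rank(B) = 4.
B has 4 columns; by rank–nullity, nullity = 4 − 4 = 0.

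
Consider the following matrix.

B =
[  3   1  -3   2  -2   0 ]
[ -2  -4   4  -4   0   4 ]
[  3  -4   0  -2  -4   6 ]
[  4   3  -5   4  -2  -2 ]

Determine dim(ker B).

4

Row reduce to echelon form.
R2 ← R2 + (2/3)·R1: [0, -10/3, 2, -8/3, -4/3, 4]
R3 ← R3 − R1: [0, -5, 3, -4, -2, 6]
R4 ← R4 − (4/3)·R1: [0, 5/3, -1, 4/3, 2/3, -2]
R3 ← R3 − (3/2)·R2: [0, 0, 0, 0, 0, 0]
R4 ← R4 + (1/2)·R2: [0, 0, 0, 0, 0, 0]
2 nonzero rows, so rank(B) = 2.
B has 6 columns; by rank–nullity, nullity = 6 − 2 = 4.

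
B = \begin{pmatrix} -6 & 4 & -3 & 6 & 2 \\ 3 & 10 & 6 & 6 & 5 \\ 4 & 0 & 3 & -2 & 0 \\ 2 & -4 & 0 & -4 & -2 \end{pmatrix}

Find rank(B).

Row reduce to echelon form.
R2 ← R2 + (1/2)·R1: [0, 12, 9/2, 9, 6]
R3 ← R3 + (2/3)·R1: [0, 8/3, 1, 2, 4/3]
R4 ← R4 + (1/3)·R1: [0, -8/3, -1, -2, -4/3]
R3 ← R3 − (2/9)·R2: [0, 0, 0, 0, 0]
R4 ← R4 + (2/9)·R2: [0, 0, 0, 0, 0]
Echelon form has 2 nonzero rows, so rank(B) = 2.

2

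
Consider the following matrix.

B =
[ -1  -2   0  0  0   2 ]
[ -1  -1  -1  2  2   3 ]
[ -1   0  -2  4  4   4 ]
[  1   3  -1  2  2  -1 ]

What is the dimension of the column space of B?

Row reduce to echelon form.
R2 ← R2 − R1: [0, 1, -1, 2, 2, 1]
R3 ← R3 − R1: [0, 2, -2, 4, 4, 2]
R4 ← R4 + R1: [0, 1, -1, 2, 2, 1]
R3 ← R3 − (2)·R2: [0, 0, 0, 0, 0, 0]
R4 ← R4 − R2: [0, 0, 0, 0, 0, 0]
Echelon form has 2 nonzero rows, so rank(B) = 2.
The column space has dimension equal to the rank: 2.

2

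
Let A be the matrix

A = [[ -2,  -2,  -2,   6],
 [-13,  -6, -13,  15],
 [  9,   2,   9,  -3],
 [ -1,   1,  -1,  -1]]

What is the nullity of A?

1

Row reduce to echelon form.
R2 ← R2 − (13/2)·R1: [0, 7, 0, -24]
R3 ← R3 + (9/2)·R1: [0, -7, 0, 24]
R4 ← R4 − (1/2)·R1: [0, 2, 0, -4]
R3 ← R3 + R2: [0, 0, 0, 0]
R4 ← R4 − (2/7)·R2: [0, 0, 0, 20/7]
Swap R3 ↔ R4
3 nonzero rows, so rank(A) = 3.
A has 4 columns; by rank–nullity, nullity = 4 − 3 = 1.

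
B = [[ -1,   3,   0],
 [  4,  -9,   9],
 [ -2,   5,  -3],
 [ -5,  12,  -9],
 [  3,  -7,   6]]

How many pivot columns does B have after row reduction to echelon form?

2

Row reduce to echelon form.
R2 ← R2 + (4)·R1: [0, 3, 9]
R3 ← R3 − (2)·R1: [0, -1, -3]
R4 ← R4 − (5)·R1: [0, -3, -9]
R5 ← R5 + (3)·R1: [0, 2, 6]
R3 ← R3 + (1/3)·R2: [0, 0, 0]
R4 ← R4 + R2: [0, 0, 0]
R5 ← R5 − (2/3)·R2: [0, 0, 0]
Echelon form has 2 nonzero rows, so rank(B) = 2.
Each nonzero row contributes one pivot column: 2 pivot columns.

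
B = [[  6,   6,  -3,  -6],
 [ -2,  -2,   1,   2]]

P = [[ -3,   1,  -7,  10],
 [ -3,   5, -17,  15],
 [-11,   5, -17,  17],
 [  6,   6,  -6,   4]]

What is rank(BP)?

First compute BP:
[[-39, -15, -57,  75],
 [ 13,   5,  19, -25]]
Now row reduce the product.
R2 ← R2 + (1/3)·R1: [0, 0, 0, 0]
1 nonzero row, so rank(BP) = 1.

1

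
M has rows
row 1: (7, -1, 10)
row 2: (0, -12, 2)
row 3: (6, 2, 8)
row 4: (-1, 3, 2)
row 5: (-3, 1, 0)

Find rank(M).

3

Row reduce to echelon form.
R3 ← R3 − (6/7)·R1: [0, 20/7, -4/7]
R4 ← R4 + (1/7)·R1: [0, 20/7, 24/7]
R5 ← R5 + (3/7)·R1: [0, 4/7, 30/7]
R3 ← R3 + (5/21)·R2: [0, 0, -2/21]
R4 ← R4 + (5/21)·R2: [0, 0, 82/21]
R5 ← R5 + (1/21)·R2: [0, 0, 92/21]
R4 ← R4 + (41)·R3: [0, 0, 0]
R5 ← R5 + (46)·R3: [0, 0, 0]
Echelon form has 3 nonzero rows, so rank(M) = 3.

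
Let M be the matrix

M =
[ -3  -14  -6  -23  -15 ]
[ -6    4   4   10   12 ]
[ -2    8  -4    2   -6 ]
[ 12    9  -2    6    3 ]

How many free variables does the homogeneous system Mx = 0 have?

Row reduce to echelon form.
R2 ← R2 − (2)·R1: [0, 32, 16, 56, 42]
R3 ← R3 − (2/3)·R1: [0, 52/3, 0, 52/3, 4]
R4 ← R4 + (4)·R1: [0, -47, -26, -86, -57]
R3 ← R3 − (13/24)·R2: [0, 0, -26/3, -13, -75/4]
R4 ← R4 + (47/32)·R2: [0, 0, -5/2, -15/4, 75/16]
R4 ← R4 − (15/52)·R3: [0, 0, 0, 0, 525/52]
4 nonzero rows, so rank(M) = 4.
M has 5 columns; by rank–nullity, nullity = 5 − 4 = 1.

1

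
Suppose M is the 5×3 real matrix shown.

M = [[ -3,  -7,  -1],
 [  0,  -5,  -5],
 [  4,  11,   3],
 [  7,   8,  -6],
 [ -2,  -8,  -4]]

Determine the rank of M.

Row reduce to echelon form.
R3 ← R3 + (4/3)·R1: [0, 5/3, 5/3]
R4 ← R4 + (7/3)·R1: [0, -25/3, -25/3]
R5 ← R5 − (2/3)·R1: [0, -10/3, -10/3]
R3 ← R3 + (1/3)·R2: [0, 0, 0]
R4 ← R4 − (5/3)·R2: [0, 0, 0]
R5 ← R5 − (2/3)·R2: [0, 0, 0]
Echelon form has 2 nonzero rows, so rank(M) = 2.

2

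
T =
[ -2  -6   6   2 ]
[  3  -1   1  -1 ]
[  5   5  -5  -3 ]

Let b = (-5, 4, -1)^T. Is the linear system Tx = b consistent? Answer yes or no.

Row reduce the augmented matrix [T | b].
R2 ← R2 + (3/2)·R1: [0, -10, 10, 2, -7/2]
R3 ← R3 + (5/2)·R1: [0, -10, 10, 2, -27/2]
R3 ← R3 − R2: [0, 0, 0, 0, -10]
The echelon form has 3 nonzero rows; the last pivot sits in the augmented column, so rank(T) = 2 but rank([T|b]) = 3.
Since the ranks differ, the system is inconsistent.

no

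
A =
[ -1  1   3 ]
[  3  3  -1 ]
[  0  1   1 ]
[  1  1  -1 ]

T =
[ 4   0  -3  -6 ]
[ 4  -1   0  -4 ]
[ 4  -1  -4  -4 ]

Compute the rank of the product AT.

First compute AT:
[[ 12,  -4,  -9, -10],
 [ 20,  -2,  -5, -26],
 [  8,  -2,  -4,  -8],
 [  4,   0,   1,  -6]]
Now row reduce the product.
R2 ← R2 − (5/3)·R1: [0, 14/3, 10, -28/3]
R3 ← R3 − (2/3)·R1: [0, 2/3, 2, -4/3]
R4 ← R4 − (1/3)·R1: [0, 4/3, 4, -8/3]
R3 ← R3 − (1/7)·R2: [0, 0, 4/7, 0]
R4 ← R4 − (2/7)·R2: [0, 0, 8/7, 0]
R4 ← R4 − (2)·R3: [0, 0, 0, 0]
3 nonzero rows, so rank(AT) = 3.

3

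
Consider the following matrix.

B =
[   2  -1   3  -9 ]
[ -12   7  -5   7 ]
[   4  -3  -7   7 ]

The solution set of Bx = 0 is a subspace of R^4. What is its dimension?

1

Row reduce to echelon form.
R2 ← R2 + (6)·R1: [0, 1, 13, -47]
R3 ← R3 − (2)·R1: [0, -1, -13, 25]
R3 ← R3 + R2: [0, 0, 0, -22]
3 nonzero rows, so rank(B) = 3.
B has 4 columns; by rank–nullity, nullity = 4 − 3 = 1.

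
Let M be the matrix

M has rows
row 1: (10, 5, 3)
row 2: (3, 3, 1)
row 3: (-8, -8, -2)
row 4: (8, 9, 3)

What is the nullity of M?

0

Row reduce to echelon form.
R2 ← R2 − (3/10)·R1: [0, 3/2, 1/10]
R3 ← R3 + (4/5)·R1: [0, -4, 2/5]
R4 ← R4 − (4/5)·R1: [0, 5, 3/5]
R3 ← R3 + (8/3)·R2: [0, 0, 2/3]
R4 ← R4 − (10/3)·R2: [0, 0, 4/15]
R4 ← R4 − (2/5)·R3: [0, 0, 0]
3 nonzero rows, so rank(M) = 3.
M has 3 columns; by rank–nullity, nullity = 3 − 3 = 0.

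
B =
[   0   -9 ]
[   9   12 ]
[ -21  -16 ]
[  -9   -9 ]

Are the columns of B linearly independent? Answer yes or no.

Row reduce B to echelon form.
Swap R1 ↔ R2
R3 ← R3 + (7/3)·R1: [0, 12]
R4 ← R4 + R1: [0, 3]
R3 ← R3 + (4/3)·R2: [0, 0]
R4 ← R4 + (1/3)·R2: [0, 0]
2 pivots among 2 columns.
Every column is a pivot column, so the columns are linearly independent.

yes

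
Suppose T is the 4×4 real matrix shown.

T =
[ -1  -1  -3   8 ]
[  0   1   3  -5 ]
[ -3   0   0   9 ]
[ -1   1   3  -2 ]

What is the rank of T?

2

Row reduce to echelon form.
R3 ← R3 − (3)·R1: [0, 3, 9, -15]
R4 ← R4 − R1: [0, 2, 6, -10]
R3 ← R3 − (3)·R2: [0, 0, 0, 0]
R4 ← R4 − (2)·R2: [0, 0, 0, 0]
Echelon form has 2 nonzero rows, so rank(T) = 2.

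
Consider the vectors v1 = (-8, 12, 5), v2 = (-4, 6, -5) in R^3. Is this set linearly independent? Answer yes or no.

Form the matrix with these vectors as rows and row reduce.
R2 ← R2 − (1/2)·R1: [0, 0, -15/2]
2 nonzero rows, so the 2 vectors span a space of dimension 2.
Since 2 = 2, the vectors are linearly independent.

yes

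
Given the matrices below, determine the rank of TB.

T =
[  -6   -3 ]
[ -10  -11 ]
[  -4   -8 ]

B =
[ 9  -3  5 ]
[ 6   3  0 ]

First compute TB:
[[-72,   9, -30],
 [-156,  -3, -50],
 [-84, -12, -20]]
Now row reduce the product.
R2 ← R2 − (13/6)·R1: [0, -45/2, 15]
R3 ← R3 − (7/6)·R1: [0, -45/2, 15]
R3 ← R3 − R2: [0, 0, 0]
2 nonzero rows, so rank(TB) = 2.

2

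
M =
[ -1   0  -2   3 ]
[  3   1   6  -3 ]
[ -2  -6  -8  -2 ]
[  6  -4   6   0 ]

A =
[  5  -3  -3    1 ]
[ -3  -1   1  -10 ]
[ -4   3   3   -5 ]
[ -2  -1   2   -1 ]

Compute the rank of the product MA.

3

First compute MA:
[[ -3,  -6,   3,   6],
 [ -6,  11,   4, -34],
 [ 44, -10, -28, 100],
 [ 18,   4,  -4,  16]]
Now row reduce the product.
R2 ← R2 − (2)·R1: [0, 23, -2, -46]
R3 ← R3 + (44/3)·R1: [0, -98, 16, 188]
R4 ← R4 + (6)·R1: [0, -32, 14, 52]
R3 ← R3 + (98/23)·R2: [0, 0, 172/23, -8]
R4 ← R4 + (32/23)·R2: [0, 0, 258/23, -12]
R4 ← R4 − (3/2)·R3: [0, 0, 0, 0]
3 nonzero rows, so rank(MA) = 3.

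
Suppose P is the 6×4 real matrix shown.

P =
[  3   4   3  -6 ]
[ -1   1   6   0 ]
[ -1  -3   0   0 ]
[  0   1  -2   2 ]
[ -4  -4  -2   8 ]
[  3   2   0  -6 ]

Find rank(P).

3

Row reduce to echelon form.
R2 ← R2 + (1/3)·R1: [0, 7/3, 7, -2]
R3 ← R3 + (1/3)·R1: [0, -5/3, 1, -2]
R5 ← R5 + (4/3)·R1: [0, 4/3, 2, 0]
R6 ← R6 − R1: [0, -2, -3, 0]
R3 ← R3 + (5/7)·R2: [0, 0, 6, -24/7]
R4 ← R4 − (3/7)·R2: [0, 0, -5, 20/7]
R5 ← R5 − (4/7)·R2: [0, 0, -2, 8/7]
R6 ← R6 + (6/7)·R2: [0, 0, 3, -12/7]
R4 ← R4 + (5/6)·R3: [0, 0, 0, 0]
R5 ← R5 + (1/3)·R3: [0, 0, 0, 0]
R6 ← R6 − (1/2)·R3: [0, 0, 0, 0]
Echelon form has 3 nonzero rows, so rank(P) = 3.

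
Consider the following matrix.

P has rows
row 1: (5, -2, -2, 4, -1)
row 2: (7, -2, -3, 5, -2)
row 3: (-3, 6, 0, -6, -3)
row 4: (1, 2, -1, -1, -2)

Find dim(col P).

Row reduce to echelon form.
R2 ← R2 − (7/5)·R1: [0, 4/5, -1/5, -3/5, -3/5]
R3 ← R3 + (3/5)·R1: [0, 24/5, -6/5, -18/5, -18/5]
R4 ← R4 − (1/5)·R1: [0, 12/5, -3/5, -9/5, -9/5]
R3 ← R3 − (6)·R2: [0, 0, 0, 0, 0]
R4 ← R4 − (3)·R2: [0, 0, 0, 0, 0]
Echelon form has 2 nonzero rows, so rank(P) = 2.
The column space has dimension equal to the rank: 2.

2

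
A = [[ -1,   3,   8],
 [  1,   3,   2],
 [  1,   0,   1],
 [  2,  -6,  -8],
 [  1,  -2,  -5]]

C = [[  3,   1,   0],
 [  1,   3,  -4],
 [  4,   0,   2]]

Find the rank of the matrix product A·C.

First compute AC:
[[ 32,   8,   4],
 [ 14,  10,  -8],
 [  7,   1,   2],
 [-32, -16,   8],
 [-19,  -5,  -2]]
Now row reduce the product.
R2 ← R2 − (7/16)·R1: [0, 13/2, -39/4]
R3 ← R3 − (7/32)·R1: [0, -3/4, 9/8]
R4 ← R4 + R1: [0, -8, 12]
R5 ← R5 + (19/32)·R1: [0, -1/4, 3/8]
R3 ← R3 + (3/26)·R2: [0, 0, 0]
R4 ← R4 + (16/13)·R2: [0, 0, 0]
R5 ← R5 + (1/26)·R2: [0, 0, 0]
2 nonzero rows, so rank(AC) = 2.

2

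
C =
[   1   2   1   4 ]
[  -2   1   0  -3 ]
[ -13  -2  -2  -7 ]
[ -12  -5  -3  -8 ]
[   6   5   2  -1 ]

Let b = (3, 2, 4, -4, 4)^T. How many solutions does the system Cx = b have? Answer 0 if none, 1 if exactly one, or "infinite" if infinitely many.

0

Row reduce the augmented matrix [C | b].
R2 ← R2 + (2)·R1: [0, 5, 2, 5, 8]
R3 ← R3 + (13)·R1: [0, 24, 11, 45, 43]
R4 ← R4 + (12)·R1: [0, 19, 9, 40, 32]
R5 ← R5 − (6)·R1: [0, -7, -4, -25, -14]
R3 ← R3 − (24/5)·R2: [0, 0, 7/5, 21, 23/5]
R4 ← R4 − (19/5)·R2: [0, 0, 7/5, 21, 8/5]
R5 ← R5 + (7/5)·R2: [0, 0, -6/5, -18, -14/5]
R4 ← R4 − R3: [0, 0, 0, 0, -3]
R5 ← R5 + (6/7)·R3: [0, 0, 0, 0, 8/7]
R5 ← R5 + (8/21)·R4: [0, 0, 0, 0, 0]
The echelon form has 4 nonzero rows; the last pivot sits in the augmented column, so rank(C) = 3 but rank([C|b]) = 4.
Since the ranks differ, the system is inconsistent.
It has no solutions.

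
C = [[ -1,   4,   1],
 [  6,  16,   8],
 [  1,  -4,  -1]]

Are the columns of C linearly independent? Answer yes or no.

no

Row reduce C to echelon form.
R2 ← R2 + (6)·R1: [0, 40, 14]
R3 ← R3 + R1: [0, 0, 0]
2 pivots among 3 columns.
Only 2 < 3 pivot columns, so the columns are linearly dependent.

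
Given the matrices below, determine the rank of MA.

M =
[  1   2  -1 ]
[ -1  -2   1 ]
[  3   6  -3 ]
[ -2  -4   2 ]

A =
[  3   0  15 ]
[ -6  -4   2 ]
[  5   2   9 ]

First compute MA:
[[-14, -10,  10],
 [ 14,  10, -10],
 [-42, -30,  30],
 [ 28,  20, -20]]
Now row reduce the product.
R2 ← R2 + R1: [0, 0, 0]
R3 ← R3 − (3)·R1: [0, 0, 0]
R4 ← R4 + (2)·R1: [0, 0, 0]
1 nonzero row, so rank(MA) = 1.

1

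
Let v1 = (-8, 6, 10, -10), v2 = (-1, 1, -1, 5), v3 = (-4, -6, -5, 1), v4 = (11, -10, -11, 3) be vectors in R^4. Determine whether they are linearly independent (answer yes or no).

no

Form the matrix with these vectors as rows and row reduce.
R2 ← R2 − (1/8)·R1: [0, 1/4, -9/4, 25/4]
R3 ← R3 − (1/2)·R1: [0, -9, -10, 6]
R4 ← R4 + (11/8)·R1: [0, -7/4, 11/4, -43/4]
R3 ← R3 + (36)·R2: [0, 0, -91, 231]
R4 ← R4 + (7)·R2: [0, 0, -13, 33]
R4 ← R4 − (1/7)·R3: [0, 0, 0, 0]
3 nonzero rows, so the 4 vectors span a space of dimension 3.
Since 3 < 4, the vectors are linearly dependent.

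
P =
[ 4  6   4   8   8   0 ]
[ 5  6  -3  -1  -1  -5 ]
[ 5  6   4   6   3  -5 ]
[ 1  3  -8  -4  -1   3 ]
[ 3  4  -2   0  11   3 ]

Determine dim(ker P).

Row reduce to echelon form.
R2 ← R2 − (5/4)·R1: [0, -3/2, -8, -11, -11, -5]
R3 ← R3 − (5/4)·R1: [0, -3/2, -1, -4, -7, -5]
R4 ← R4 − (1/4)·R1: [0, 3/2, -9, -6, -3, 3]
R5 ← R5 − (3/4)·R1: [0, -1/2, -5, -6, 5, 3]
R3 ← R3 − R2: [0, 0, 7, 7, 4, 0]
R4 ← R4 + R2: [0, 0, -17, -17, -14, -2]
R5 ← R5 − (1/3)·R2: [0, 0, -7/3, -7/3, 26/3, 14/3]
R4 ← R4 + (17/7)·R3: [0, 0, 0, 0, -30/7, -2]
R5 ← R5 + (1/3)·R3: [0, 0, 0, 0, 10, 14/3]
R5 ← R5 + (7/3)·R4: [0, 0, 0, 0, 0, 0]
4 nonzero rows, so rank(P) = 4.
P has 6 columns; by rank–nullity, nullity = 6 − 4 = 2.

2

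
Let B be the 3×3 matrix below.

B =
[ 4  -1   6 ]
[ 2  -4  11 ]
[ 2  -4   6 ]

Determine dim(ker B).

Row reduce to echelon form.
R2 ← R2 − (1/2)·R1: [0, -7/2, 8]
R3 ← R3 − (1/2)·R1: [0, -7/2, 3]
R3 ← R3 − R2: [0, 0, -5]
3 nonzero rows, so rank(B) = 3.
B has 3 columns; by rank–nullity, nullity = 3 − 3 = 0.

0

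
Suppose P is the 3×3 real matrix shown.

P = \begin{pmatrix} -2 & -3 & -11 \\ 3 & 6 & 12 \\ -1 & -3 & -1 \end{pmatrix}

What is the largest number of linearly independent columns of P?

2

Row reduce to echelon form.
R2 ← R2 + (3/2)·R1: [0, 3/2, -9/2]
R3 ← R3 − (1/2)·R1: [0, -3/2, 9/2]
R3 ← R3 + R2: [0, 0, 0]
Echelon form has 2 nonzero rows, so rank(P) = 2.
The rank gives the maximum number of linearly independent columns: 2.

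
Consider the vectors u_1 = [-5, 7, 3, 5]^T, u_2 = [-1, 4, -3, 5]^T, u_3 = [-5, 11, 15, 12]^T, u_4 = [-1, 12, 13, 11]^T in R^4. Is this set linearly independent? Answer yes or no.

yes

Form the matrix with these vectors as rows and row reduce.
R2 ← R2 − (1/5)·R1: [0, 13/5, -18/5, 4]
R3 ← R3 − R1: [0, 4, 12, 7]
R4 ← R4 − (1/5)·R1: [0, 53/5, 62/5, 10]
R3 ← R3 − (20/13)·R2: [0, 0, 228/13, 11/13]
R4 ← R4 − (53/13)·R2: [0, 0, 352/13, -82/13]
R4 ← R4 − (88/57)·R3: [0, 0, 0, -434/57]
4 nonzero rows, so the 4 vectors span a space of dimension 4.
Since 4 = 4, the vectors are linearly independent.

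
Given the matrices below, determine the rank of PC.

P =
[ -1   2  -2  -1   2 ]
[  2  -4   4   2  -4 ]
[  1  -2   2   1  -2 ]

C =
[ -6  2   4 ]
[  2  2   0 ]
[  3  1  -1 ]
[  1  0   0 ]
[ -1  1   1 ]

1

First compute PC:
[[  1,   2,   0],
 [ -2,  -4,   0],
 [ -1,  -2,   0]]
Now row reduce the product.
R2 ← R2 + (2)·R1: [0, 0, 0]
R3 ← R3 + R1: [0, 0, 0]
1 nonzero row, so rank(PC) = 1.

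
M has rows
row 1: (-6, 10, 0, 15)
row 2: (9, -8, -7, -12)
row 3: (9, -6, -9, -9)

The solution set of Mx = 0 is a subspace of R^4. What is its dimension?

2

Row reduce to echelon form.
R2 ← R2 + (3/2)·R1: [0, 7, -7, 21/2]
R3 ← R3 + (3/2)·R1: [0, 9, -9, 27/2]
R3 ← R3 − (9/7)·R2: [0, 0, 0, 0]
2 nonzero rows, so rank(M) = 2.
M has 4 columns; by rank–nullity, nullity = 4 − 2 = 2.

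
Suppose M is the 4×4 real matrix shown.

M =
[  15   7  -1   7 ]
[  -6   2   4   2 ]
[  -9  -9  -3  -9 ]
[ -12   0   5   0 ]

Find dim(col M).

2

Row reduce to echelon form.
R2 ← R2 + (2/5)·R1: [0, 24/5, 18/5, 24/5]
R3 ← R3 + (3/5)·R1: [0, -24/5, -18/5, -24/5]
R4 ← R4 + (4/5)·R1: [0, 28/5, 21/5, 28/5]
R3 ← R3 + R2: [0, 0, 0, 0]
R4 ← R4 − (7/6)·R2: [0, 0, 0, 0]
Echelon form has 2 nonzero rows, so rank(M) = 2.
The column space has dimension equal to the rank: 2.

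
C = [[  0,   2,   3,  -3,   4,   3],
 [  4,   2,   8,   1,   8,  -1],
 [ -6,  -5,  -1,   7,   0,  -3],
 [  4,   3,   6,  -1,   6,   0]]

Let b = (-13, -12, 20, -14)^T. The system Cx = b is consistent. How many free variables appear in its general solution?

Row reduce the augmented matrix [C | b].
Swap R1 ↔ R2
R3 ← R3 + (3/2)·R1: [0, -2, 11, 17/2, 12, -9/2, 2]
R4 ← R4 − R1: [0, 1, -2, -2, -2, 1, -2]
R3 ← R3 + R2: [0, 0, 14, 11/2, 16, -3/2, -11]
R4 ← R4 − (1/2)·R2: [0, 0, -7/2, -1/2, -4, -1/2, 9/2]
R4 ← R4 + (1/4)·R3: [0, 0, 0, 7/8, 0, -7/8, 7/4]
The echelon form has 4 nonzero rows, and every pivot lies in the first 6 columns, so rank(C) = rank([C|b]) = 4.
The system is consistent.
Free variables = (unknowns) − (rank) = 6 − 4 = 2.

2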